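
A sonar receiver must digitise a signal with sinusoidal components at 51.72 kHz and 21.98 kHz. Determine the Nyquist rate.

Highest-frequency component: 51.72 kHz.
Nyquist rate = 2 × 51.72 kHz = 103.44 kHz.

103.44 kHz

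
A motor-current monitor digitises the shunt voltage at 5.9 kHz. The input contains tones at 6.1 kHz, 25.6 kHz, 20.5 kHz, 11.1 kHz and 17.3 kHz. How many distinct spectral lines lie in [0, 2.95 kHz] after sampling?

fs/2 = 2.95 kHz.
6.1 kHz mod fs = 0.2 kHz.
0.2 kHz ≤ fs/2 = 2.95 kHz, appears at 0.2 kHz.
25.6 kHz mod fs = 2 kHz.
2 kHz ≤ fs/2 = 2.95 kHz, appears at 2 kHz.
20.5 kHz mod fs = 2.8 kHz.
2.8 kHz ≤ fs/2 = 2.95 kHz, appears at 2.8 kHz.
11.1 kHz mod fs = 5.2 kHz.
5.2 kHz > fs/2 = 2.95 kHz, folds to fs − 5.2 kHz = 0.7 kHz.
17.3 kHz mod fs = 5.5 kHz.
5.5 kHz > fs/2 = 2.95 kHz, folds to fs − 5.5 kHz = 0.4 kHz.
Distinct values: {0.2 kHz, 0.4 kHz, 0.7 kHz, 2 kHz, 2.8 kHz} → 5.

5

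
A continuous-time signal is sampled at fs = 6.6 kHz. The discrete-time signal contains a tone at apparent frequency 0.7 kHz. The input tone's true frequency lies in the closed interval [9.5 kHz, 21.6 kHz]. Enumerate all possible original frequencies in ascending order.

12.5 kHz, 13.9 kHz, 19.1 kHz, 20.5 kHz

Frequencies that alias to 0.7 kHz are k·fs ± 0.7 kHz for integer k ≥ 0.
k=0: 0.7 kHz.
k=1: 5.9 kHz, 7.3 kHz.
k=2: 12.5 kHz, 13.9 kHz.
k=3: 19.1 kHz, 20.5 kHz.
k=4: 25.7 kHz, 27.1 kHz.
Within [9.5 kHz, 21.6 kHz]: 12.5 kHz, 13.9 kHz, 19.1 kHz, 20.5 kHz.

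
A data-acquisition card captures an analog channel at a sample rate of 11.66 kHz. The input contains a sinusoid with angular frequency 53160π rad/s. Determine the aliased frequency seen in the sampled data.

ω = 53160π rad/s → f = ω/(2π) = 26580 Hz = 26.58 kHz.
26.58 kHz mod fs = 3.26 kHz.
3.26 kHz ≤ fs/2 = 5.83 kHz, appears at 3.26 kHz.

3.26 kHz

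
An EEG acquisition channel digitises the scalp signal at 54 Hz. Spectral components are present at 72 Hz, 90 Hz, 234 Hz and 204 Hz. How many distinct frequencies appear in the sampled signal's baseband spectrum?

fs/2 = 27 Hz.
72 Hz mod fs = 18 Hz.
18 Hz ≤ fs/2 = 27 Hz, appears at 18 Hz.
90 Hz mod fs = 36 Hz.
36 Hz > fs/2 = 27 Hz, folds to fs − 36 Hz = 18 Hz.
234 Hz mod fs = 18 Hz.
18 Hz ≤ fs/2 = 27 Hz, appears at 18 Hz.
204 Hz mod fs = 42 Hz.
42 Hz > fs/2 = 27 Hz, folds to fs − 42 Hz = 12 Hz.
Distinct values: {12 Hz, 18 Hz} → 2.

2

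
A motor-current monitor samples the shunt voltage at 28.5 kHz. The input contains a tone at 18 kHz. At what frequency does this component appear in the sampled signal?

18 kHz > fs/2 = 14.25 kHz, folds to fs − 18 kHz = 10.5 kHz.

10.5 kHz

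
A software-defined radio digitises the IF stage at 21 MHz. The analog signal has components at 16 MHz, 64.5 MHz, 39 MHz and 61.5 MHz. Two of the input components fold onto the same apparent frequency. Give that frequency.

1.5 MHz

fs/2 = 10.5 MHz.
16 MHz > fs/2 = 10.5 MHz, folds to fs − 16 MHz = 5 MHz.
64.5 MHz mod fs = 1.5 MHz.
1.5 MHz ≤ fs/2 = 10.5 MHz, appears at 1.5 MHz.
39 MHz mod fs = 18 MHz.
18 MHz > fs/2 = 10.5 MHz, folds to fs − 18 MHz = 3 MHz.
61.5 MHz mod fs = 19.5 MHz.
19.5 MHz > fs/2 = 10.5 MHz, folds to fs − 19.5 MHz = 1.5 MHz.
61.5 MHz and 64.5 MHz both map to 1.5 MHz.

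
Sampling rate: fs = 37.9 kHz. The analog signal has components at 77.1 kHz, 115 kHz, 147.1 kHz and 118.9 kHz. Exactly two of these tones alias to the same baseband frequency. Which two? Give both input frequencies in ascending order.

77.1 kHz, 115 kHz

fs/2 = 18.95 kHz.
77.1 kHz mod fs = 1.3 kHz.
1.3 kHz ≤ fs/2 = 18.95 kHz, appears at 1.3 kHz.
115 kHz mod fs = 1.3 kHz.
1.3 kHz ≤ fs/2 = 18.95 kHz, appears at 1.3 kHz.
147.1 kHz mod fs = 33.4 kHz.
33.4 kHz > fs/2 = 18.95 kHz, folds to fs − 33.4 kHz = 4.5 kHz.
118.9 kHz mod fs = 5.2 kHz.
5.2 kHz ≤ fs/2 = 18.95 kHz, appears at 5.2 kHz.
77.1 kHz and 115 kHz both map to 1.3 kHz.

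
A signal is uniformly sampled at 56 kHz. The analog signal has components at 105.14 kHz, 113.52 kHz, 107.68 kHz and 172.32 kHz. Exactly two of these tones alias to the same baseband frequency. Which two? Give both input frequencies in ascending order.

fs/2 = 28 kHz.
105.14 kHz mod fs = 49.14 kHz.
49.14 kHz > fs/2 = 28 kHz, folds to fs − 49.14 kHz = 6.86 kHz.
113.52 kHz mod fs = 1.52 kHz.
1.52 kHz ≤ fs/2 = 28 kHz, appears at 1.52 kHz.
107.68 kHz mod fs = 51.68 kHz.
51.68 kHz > fs/2 = 28 kHz, folds to fs − 51.68 kHz = 4.32 kHz.
172.32 kHz mod fs = 4.32 kHz.
4.32 kHz ≤ fs/2 = 28 kHz, appears at 4.32 kHz.
107.68 kHz and 172.32 kHz both map to 4.32 kHz.

107.68 kHz, 172.32 kHz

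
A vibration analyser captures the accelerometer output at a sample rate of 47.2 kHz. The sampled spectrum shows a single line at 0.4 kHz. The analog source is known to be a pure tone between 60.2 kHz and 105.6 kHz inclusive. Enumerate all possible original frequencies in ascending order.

Frequencies that alias to 0.4 kHz are k·fs ± 0.4 kHz for integer k ≥ 0.
k=0: 0.4 kHz.
k=1: 46.8 kHz, 47.6 kHz.
k=2: 94 kHz, 94.8 kHz.
k=3: 141.2 kHz, 142 kHz.
Within [60.2 kHz, 105.6 kHz]: 94 kHz, 94.8 kHz.

94 kHz, 94.8 kHz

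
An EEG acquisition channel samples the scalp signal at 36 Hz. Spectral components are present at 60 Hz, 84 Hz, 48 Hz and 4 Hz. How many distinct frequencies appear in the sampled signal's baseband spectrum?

fs/2 = 18 Hz.
60 Hz mod fs = 24 Hz.
24 Hz > fs/2 = 18 Hz, folds to fs − 24 Hz = 12 Hz.
84 Hz mod fs = 12 Hz.
12 Hz ≤ fs/2 = 18 Hz, appears at 12 Hz.
48 Hz mod fs = 12 Hz.
12 Hz ≤ fs/2 = 18 Hz, appears at 12 Hz.
4 Hz ≤ fs/2 = 18 Hz, passes unchanged.
Distinct values: {4 Hz, 12 Hz} → 2.

2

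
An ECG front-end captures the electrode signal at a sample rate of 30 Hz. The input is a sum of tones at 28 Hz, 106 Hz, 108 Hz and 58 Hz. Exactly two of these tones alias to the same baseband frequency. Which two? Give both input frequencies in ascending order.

28 Hz, 58 Hz

fs/2 = 15 Hz.
28 Hz > fs/2 = 15 Hz, folds to fs − 28 Hz = 2 Hz.
106 Hz mod fs = 16 Hz.
16 Hz > fs/2 = 15 Hz, folds to fs − 16 Hz = 14 Hz.
108 Hz mod fs = 18 Hz.
18 Hz > fs/2 = 15 Hz, folds to fs − 18 Hz = 12 Hz.
58 Hz mod fs = 28 Hz.
28 Hz > fs/2 = 15 Hz, folds to fs − 28 Hz = 2 Hz.
28 Hz and 58 Hz both map to 2 Hz.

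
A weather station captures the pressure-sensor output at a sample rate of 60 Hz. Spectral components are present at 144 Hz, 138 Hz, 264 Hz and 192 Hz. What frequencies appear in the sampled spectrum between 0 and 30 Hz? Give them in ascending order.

fs/2 = 30 Hz.
144 Hz mod fs = 24 Hz.
24 Hz ≤ fs/2 = 30 Hz, appears at 24 Hz.
138 Hz mod fs = 18 Hz.
18 Hz ≤ fs/2 = 30 Hz, appears at 18 Hz.
264 Hz mod fs = 24 Hz.
24 Hz ≤ fs/2 = 30 Hz, appears at 24 Hz.
192 Hz mod fs = 12 Hz.
12 Hz ≤ fs/2 = 30 Hz, appears at 12 Hz.
Distinct values: {12 Hz, 18 Hz, 24 Hz}.

12 Hz, 18 Hz, 24 Hz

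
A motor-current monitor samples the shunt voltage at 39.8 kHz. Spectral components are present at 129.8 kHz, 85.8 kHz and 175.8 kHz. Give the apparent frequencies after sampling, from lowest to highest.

6.2 kHz, 10.4 kHz, 16.6 kHz

fs/2 = 19.9 kHz.
129.8 kHz mod fs = 10.4 kHz.
10.4 kHz ≤ fs/2 = 19.9 kHz, appears at 10.4 kHz.
85.8 kHz mod fs = 6.2 kHz.
6.2 kHz ≤ fs/2 = 19.9 kHz, appears at 6.2 kHz.
175.8 kHz mod fs = 16.6 kHz.
16.6 kHz ≤ fs/2 = 19.9 kHz, appears at 16.6 kHz.
Distinct values: {6.2 kHz, 10.4 kHz, 16.6 kHz}.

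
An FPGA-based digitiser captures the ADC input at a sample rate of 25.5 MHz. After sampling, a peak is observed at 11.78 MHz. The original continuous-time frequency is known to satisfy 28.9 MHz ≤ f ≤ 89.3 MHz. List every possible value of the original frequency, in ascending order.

Frequencies that alias to 11.78 MHz are k·fs ± 11.78 MHz for integer k ≥ 0.
k=0: 11.78 MHz.
k=1: 13.72 MHz, 37.28 MHz.
k=2: 39.22 MHz, 62.78 MHz.
k=3: 64.72 MHz, 88.28 MHz.
k=4: 90.22 MHz, 113.78 MHz.
Within [28.9 MHz, 89.3 MHz]: 37.28 MHz, 39.22 MHz, 62.78 MHz, 64.72 MHz, 88.28 MHz.

37.28 MHz, 39.22 MHz, 62.78 MHz, 64.72 MHz, 88.28 MHz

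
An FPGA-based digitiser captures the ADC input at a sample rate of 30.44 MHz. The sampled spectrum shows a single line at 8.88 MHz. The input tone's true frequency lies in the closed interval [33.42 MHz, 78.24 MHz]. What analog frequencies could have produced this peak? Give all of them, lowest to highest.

39.32 MHz, 52 MHz, 69.76 MHz

Frequencies that alias to 8.88 MHz are k·fs ± 8.88 MHz for integer k ≥ 0.
k=0: 8.88 MHz.
k=1: 21.56 MHz, 39.32 MHz.
k=2: 52 MHz, 69.76 MHz.
k=3: 82.44 MHz, 100.2 MHz.
Within [33.42 MHz, 78.24 MHz]: 39.32 MHz, 52 MHz, 69.76 MHz.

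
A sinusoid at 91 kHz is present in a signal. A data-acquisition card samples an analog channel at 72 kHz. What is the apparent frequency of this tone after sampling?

91 kHz mod fs = 19 kHz.
19 kHz ≤ fs/2 = 36 kHz, appears at 19 kHz.

19 kHz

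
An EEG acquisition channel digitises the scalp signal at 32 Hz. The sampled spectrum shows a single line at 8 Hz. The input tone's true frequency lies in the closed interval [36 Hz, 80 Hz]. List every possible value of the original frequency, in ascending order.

Frequencies that alias to 8 Hz are k·fs ± 8 Hz for integer k ≥ 0.
k=0: 8 Hz.
k=1: 24 Hz, 40 Hz.
k=2: 56 Hz, 72 Hz.
k=3: 88 Hz, 104 Hz.
Within [36 Hz, 80 Hz]: 40 Hz, 56 Hz, 72 Hz.

40 Hz, 56 Hz, 72 Hz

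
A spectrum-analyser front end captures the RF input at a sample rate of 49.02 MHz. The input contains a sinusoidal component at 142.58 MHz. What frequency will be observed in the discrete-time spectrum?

4.48 MHz

142.58 MHz mod fs = 44.54 MHz.
44.54 MHz > fs/2 = 24.51 MHz, folds to fs − 44.54 MHz = 4.48 MHz.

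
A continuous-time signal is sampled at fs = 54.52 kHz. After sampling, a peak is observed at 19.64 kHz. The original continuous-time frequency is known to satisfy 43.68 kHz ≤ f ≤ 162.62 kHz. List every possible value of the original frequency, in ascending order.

Frequencies that alias to 19.64 kHz are k·fs ± 19.64 kHz for integer k ≥ 0.
k=0: 19.64 kHz.
k=1: 34.88 kHz, 74.16 kHz.
k=2: 89.4 kHz, 128.68 kHz.
k=3: 143.92 kHz, 183.2 kHz.
k=4: 198.44 kHz, 237.72 kHz.
Within [43.68 kHz, 162.62 kHz]: 74.16 kHz, 89.4 kHz, 128.68 kHz, 143.92 kHz.

74.16 kHz, 89.4 kHz, 128.68 kHz, 143.92 kHz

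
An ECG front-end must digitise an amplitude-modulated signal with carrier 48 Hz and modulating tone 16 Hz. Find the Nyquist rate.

128 Hz

AM sidebands sit at fc ± fm = 32 Hz and 64 Hz.
Highest-frequency component: 64 Hz.
Nyquist rate = 2 × 64 Hz = 128 Hz.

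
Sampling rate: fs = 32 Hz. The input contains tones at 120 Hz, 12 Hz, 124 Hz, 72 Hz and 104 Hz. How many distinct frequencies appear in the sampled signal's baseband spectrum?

fs/2 = 16 Hz.
120 Hz mod fs = 24 Hz.
24 Hz > fs/2 = 16 Hz, folds to fs − 24 Hz = 8 Hz.
12 Hz ≤ fs/2 = 16 Hz, passes unchanged.
124 Hz mod fs = 28 Hz.
28 Hz > fs/2 = 16 Hz, folds to fs − 28 Hz = 4 Hz.
72 Hz mod fs = 8 Hz.
8 Hz ≤ fs/2 = 16 Hz, appears at 8 Hz.
104 Hz mod fs = 8 Hz.
8 Hz ≤ fs/2 = 16 Hz, appears at 8 Hz.
Distinct values: {4 Hz, 8 Hz, 12 Hz} → 3.

3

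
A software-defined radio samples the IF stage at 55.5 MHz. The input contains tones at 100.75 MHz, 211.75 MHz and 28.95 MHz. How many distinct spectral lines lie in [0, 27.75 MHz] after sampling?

2

fs/2 = 27.75 MHz.
100.75 MHz mod fs = 45.25 MHz.
45.25 MHz > fs/2 = 27.75 MHz, folds to fs − 45.25 MHz = 10.25 MHz.
211.75 MHz mod fs = 45.25 MHz.
45.25 MHz > fs/2 = 27.75 MHz, folds to fs − 45.25 MHz = 10.25 MHz.
28.95 MHz > fs/2 = 27.75 MHz, folds to fs − 28.95 MHz = 26.55 MHz.
Distinct values: {10.25 MHz, 26.55 MHz} → 2.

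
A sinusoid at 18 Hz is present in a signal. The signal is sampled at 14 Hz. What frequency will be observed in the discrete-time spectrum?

4 Hz

18 Hz mod fs = 4 Hz.
4 Hz ≤ fs/2 = 7 Hz, appears at 4 Hz.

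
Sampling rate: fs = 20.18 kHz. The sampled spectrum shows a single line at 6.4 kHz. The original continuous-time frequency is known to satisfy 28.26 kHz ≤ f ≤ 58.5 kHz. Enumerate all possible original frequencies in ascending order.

33.96 kHz, 46.76 kHz, 54.14 kHz

Frequencies that alias to 6.4 kHz are k·fs ± 6.4 kHz for integer k ≥ 0.
k=0: 6.4 kHz.
k=1: 13.78 kHz, 26.58 kHz.
k=2: 33.96 kHz, 46.76 kHz.
k=3: 54.14 kHz, 66.94 kHz.
k=4: 74.32 kHz, 87.12 kHz.
Within [28.26 kHz, 58.5 kHz]: 33.96 kHz, 46.76 kHz, 54.14 kHz.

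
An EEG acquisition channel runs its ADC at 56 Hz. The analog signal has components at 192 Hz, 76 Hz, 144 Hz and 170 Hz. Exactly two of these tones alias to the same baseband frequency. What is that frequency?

fs/2 = 28 Hz.
192 Hz mod fs = 24 Hz.
24 Hz ≤ fs/2 = 28 Hz, appears at 24 Hz.
76 Hz mod fs = 20 Hz.
20 Hz ≤ fs/2 = 28 Hz, appears at 20 Hz.
144 Hz mod fs = 32 Hz.
32 Hz > fs/2 = 28 Hz, folds to fs − 32 Hz = 24 Hz.
170 Hz mod fs = 2 Hz.
2 Hz ≤ fs/2 = 28 Hz, appears at 2 Hz.
144 Hz and 192 Hz both map to 24 Hz.

24 Hz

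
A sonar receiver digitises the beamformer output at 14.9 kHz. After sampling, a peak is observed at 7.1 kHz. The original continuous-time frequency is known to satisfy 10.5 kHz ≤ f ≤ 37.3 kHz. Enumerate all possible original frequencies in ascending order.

Frequencies that alias to 7.1 kHz are k·fs ± 7.1 kHz for integer k ≥ 0.
k=0: 7.1 kHz.
k=1: 7.8 kHz, 22 kHz.
k=2: 22.7 kHz, 36.9 kHz.
k=3: 37.6 kHz, 51.8 kHz.
Within [10.5 kHz, 37.3 kHz]: 22 kHz, 22.7 kHz, 36.9 kHz.

22 kHz, 22.7 kHz, 36.9 kHz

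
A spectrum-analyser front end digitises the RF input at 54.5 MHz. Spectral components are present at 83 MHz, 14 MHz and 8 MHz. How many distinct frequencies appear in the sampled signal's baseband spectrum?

3

fs/2 = 27.25 MHz.
83 MHz mod fs = 28.5 MHz.
28.5 MHz > fs/2 = 27.25 MHz, folds to fs − 28.5 MHz = 26 MHz.
14 MHz ≤ fs/2 = 27.25 MHz, passes unchanged.
8 MHz ≤ fs/2 = 27.25 MHz, passes unchanged.
Distinct values: {8 MHz, 14 MHz, 26 MHz} → 3.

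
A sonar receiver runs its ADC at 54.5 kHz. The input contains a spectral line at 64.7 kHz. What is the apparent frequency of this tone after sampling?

10.2 kHz

64.7 kHz mod fs = 10.2 kHz.
10.2 kHz ≤ fs/2 = 27.25 kHz, appears at 10.2 kHz.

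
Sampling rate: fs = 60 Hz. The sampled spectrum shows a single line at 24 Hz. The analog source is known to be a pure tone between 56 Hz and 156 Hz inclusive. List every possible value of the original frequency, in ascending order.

Frequencies that alias to 24 Hz are k·fs ± 24 Hz for integer k ≥ 0.
k=0: 24 Hz.
k=1: 36 Hz, 84 Hz.
k=2: 96 Hz, 144 Hz.
k=3: 156 Hz, 204 Hz.
k=4: 216 Hz, 264 Hz.
Within [56 Hz, 156 Hz]: 84 Hz, 96 Hz, 144 Hz, 156 Hz.

84 Hz, 96 Hz, 144 Hz, 156 Hz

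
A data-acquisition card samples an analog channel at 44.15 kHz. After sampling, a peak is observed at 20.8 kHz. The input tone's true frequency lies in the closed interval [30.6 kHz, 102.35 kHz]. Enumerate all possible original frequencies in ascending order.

Frequencies that alias to 20.8 kHz are k·fs ± 20.8 kHz for integer k ≥ 0.
k=0: 20.8 kHz.
k=1: 23.35 kHz, 64.95 kHz.
k=2: 67.5 kHz, 109.1 kHz.
k=3: 111.65 kHz, 153.25 kHz.
Within [30.6 kHz, 102.35 kHz]: 64.95 kHz, 67.5 kHz.

64.95 kHz, 67.5 kHz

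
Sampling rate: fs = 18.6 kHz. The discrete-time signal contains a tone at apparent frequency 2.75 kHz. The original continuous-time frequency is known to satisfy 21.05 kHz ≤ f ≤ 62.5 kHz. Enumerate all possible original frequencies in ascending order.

Frequencies that alias to 2.75 kHz are k·fs ± 2.75 kHz for integer k ≥ 0.
k=0: 2.75 kHz.
k=1: 15.85 kHz, 21.35 kHz.
k=2: 34.45 kHz, 39.95 kHz.
k=3: 53.05 kHz, 58.55 kHz.
k=4: 71.65 kHz, 77.15 kHz.
Within [21.05 kHz, 62.5 kHz]: 21.35 kHz, 34.45 kHz, 39.95 kHz, 53.05 kHz, 58.55 kHz.

21.35 kHz, 34.45 kHz, 39.95 kHz, 53.05 kHz, 58.55 kHz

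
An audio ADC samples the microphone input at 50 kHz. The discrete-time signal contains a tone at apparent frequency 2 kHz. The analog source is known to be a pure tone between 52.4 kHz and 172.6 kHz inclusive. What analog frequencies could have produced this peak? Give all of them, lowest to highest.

98 kHz, 102 kHz, 148 kHz, 152 kHz

Frequencies that alias to 2 kHz are k·fs ± 2 kHz for integer k ≥ 0.
k=0: 2 kHz.
k=1: 48 kHz, 52 kHz.
k=2: 98 kHz, 102 kHz.
k=3: 148 kHz, 152 kHz.
k=4: 198 kHz, 202 kHz.
Within [52.4 kHz, 172.6 kHz]: 98 kHz, 102 kHz, 148 kHz, 152 kHz.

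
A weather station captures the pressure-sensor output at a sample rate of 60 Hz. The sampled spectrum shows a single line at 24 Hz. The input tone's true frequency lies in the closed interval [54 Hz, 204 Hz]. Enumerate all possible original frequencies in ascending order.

84 Hz, 96 Hz, 144 Hz, 156 Hz, 204 Hz

Frequencies that alias to 24 Hz are k·fs ± 24 Hz for integer k ≥ 0.
k=0: 24 Hz.
k=1: 36 Hz, 84 Hz.
k=2: 96 Hz, 144 Hz.
k=3: 156 Hz, 204 Hz.
k=4: 216 Hz, 264 Hz.
Within [54 Hz, 204 Hz]: 84 Hz, 96 Hz, 144 Hz, 156 Hz, 204 Hz.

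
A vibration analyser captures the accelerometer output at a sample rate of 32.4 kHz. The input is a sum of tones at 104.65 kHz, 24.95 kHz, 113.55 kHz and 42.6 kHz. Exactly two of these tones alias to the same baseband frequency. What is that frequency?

7.45 kHz

fs/2 = 16.2 kHz.
104.65 kHz mod fs = 7.45 kHz.
7.45 kHz ≤ fs/2 = 16.2 kHz, appears at 7.45 kHz.
24.95 kHz > fs/2 = 16.2 kHz, folds to fs − 24.95 kHz = 7.45 kHz.
113.55 kHz mod fs = 16.35 kHz.
16.35 kHz > fs/2 = 16.2 kHz, folds to fs − 16.35 kHz = 16.05 kHz.
42.6 kHz mod fs = 10.2 kHz.
10.2 kHz ≤ fs/2 = 16.2 kHz, appears at 10.2 kHz.
24.95 kHz and 104.65 kHz both map to 7.45 kHz.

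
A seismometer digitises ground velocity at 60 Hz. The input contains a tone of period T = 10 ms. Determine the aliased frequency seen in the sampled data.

T = 10 ms → f = 1/T = 100 Hz.
100 Hz mod fs = 40 Hz.
40 Hz > fs/2 = 30 Hz, folds to fs − 40 Hz = 20 Hz.

20 Hz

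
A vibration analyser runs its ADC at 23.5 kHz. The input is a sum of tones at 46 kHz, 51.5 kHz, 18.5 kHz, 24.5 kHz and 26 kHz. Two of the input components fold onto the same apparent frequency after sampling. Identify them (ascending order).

fs/2 = 11.75 kHz.
46 kHz mod fs = 22.5 kHz.
22.5 kHz > fs/2 = 11.75 kHz, folds to fs − 22.5 kHz = 1 kHz.
51.5 kHz mod fs = 4.5 kHz.
4.5 kHz ≤ fs/2 = 11.75 kHz, appears at 4.5 kHz.
18.5 kHz > fs/2 = 11.75 kHz, folds to fs − 18.5 kHz = 5 kHz.
24.5 kHz mod fs = 1 kHz.
1 kHz ≤ fs/2 = 11.75 kHz, appears at 1 kHz.
26 kHz mod fs = 2.5 kHz.
2.5 kHz ≤ fs/2 = 11.75 kHz, appears at 2.5 kHz.
24.5 kHz and 46 kHz both map to 1 kHz.

24.5 kHz, 46 kHz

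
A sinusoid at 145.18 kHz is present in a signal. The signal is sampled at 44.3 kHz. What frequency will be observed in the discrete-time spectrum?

145.18 kHz mod fs = 12.28 kHz.
12.28 kHz ≤ fs/2 = 22.15 kHz, appears at 12.28 kHz.

12.28 kHz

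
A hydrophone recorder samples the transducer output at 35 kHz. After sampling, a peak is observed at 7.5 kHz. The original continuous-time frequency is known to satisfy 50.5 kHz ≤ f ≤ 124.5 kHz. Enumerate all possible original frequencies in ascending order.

Frequencies that alias to 7.5 kHz are k·fs ± 7.5 kHz for integer k ≥ 0.
k=0: 7.5 kHz.
k=1: 27.5 kHz, 42.5 kHz.
k=2: 62.5 kHz, 77.5 kHz.
k=3: 97.5 kHz, 112.5 kHz.
k=4: 132.5 kHz, 147.5 kHz.
Within [50.5 kHz, 124.5 kHz]: 62.5 kHz, 77.5 kHz, 97.5 kHz, 112.5 kHz.

62.5 kHz, 77.5 kHz, 97.5 kHz, 112.5 kHz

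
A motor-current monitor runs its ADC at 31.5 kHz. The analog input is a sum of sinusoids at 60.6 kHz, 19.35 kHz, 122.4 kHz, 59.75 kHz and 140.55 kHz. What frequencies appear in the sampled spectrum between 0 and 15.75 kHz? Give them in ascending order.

2.4 kHz, 3.25 kHz, 3.6 kHz, 12.15 kHz, 14.55 kHz

fs/2 = 15.75 kHz.
60.6 kHz mod fs = 29.1 kHz.
29.1 kHz > fs/2 = 15.75 kHz, folds to fs − 29.1 kHz = 2.4 kHz.
19.35 kHz > fs/2 = 15.75 kHz, folds to fs − 19.35 kHz = 12.15 kHz.
122.4 kHz mod fs = 27.9 kHz.
27.9 kHz > fs/2 = 15.75 kHz, folds to fs − 27.9 kHz = 3.6 kHz.
59.75 kHz mod fs = 28.25 kHz.
28.25 kHz > fs/2 = 15.75 kHz, folds to fs − 28.25 kHz = 3.25 kHz.
140.55 kHz mod fs = 14.55 kHz.
14.55 kHz ≤ fs/2 = 15.75 kHz, appears at 14.55 kHz.
Distinct values: {2.4 kHz, 3.25 kHz, 3.6 kHz, 12.15 kHz, 14.55 kHz}.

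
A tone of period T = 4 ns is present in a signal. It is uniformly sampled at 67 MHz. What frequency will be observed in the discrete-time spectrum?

18 MHz

T = 4 ns → f = 1/T = 250 MHz.
250 MHz mod fs = 49 MHz.
49 MHz > fs/2 = 33.5 MHz, folds to fs − 49 MHz = 18 MHz.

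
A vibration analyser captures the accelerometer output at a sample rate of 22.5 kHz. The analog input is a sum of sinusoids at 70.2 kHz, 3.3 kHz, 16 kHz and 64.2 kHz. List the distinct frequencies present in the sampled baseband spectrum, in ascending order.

fs/2 = 11.25 kHz.
70.2 kHz mod fs = 2.7 kHz.
2.7 kHz ≤ fs/2 = 11.25 kHz, appears at 2.7 kHz.
3.3 kHz ≤ fs/2 = 11.25 kHz, passes unchanged.
16 kHz > fs/2 = 11.25 kHz, folds to fs − 16 kHz = 6.5 kHz.
64.2 kHz mod fs = 19.2 kHz.
19.2 kHz > fs/2 = 11.25 kHz, folds to fs − 19.2 kHz = 3.3 kHz.
Distinct values: {2.7 kHz, 3.3 kHz, 6.5 kHz}.

2.7 kHz, 3.3 kHz, 6.5 kHz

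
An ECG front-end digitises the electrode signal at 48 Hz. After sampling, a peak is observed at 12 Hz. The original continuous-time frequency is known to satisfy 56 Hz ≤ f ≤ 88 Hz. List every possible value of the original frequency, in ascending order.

60 Hz, 84 Hz

Frequencies that alias to 12 Hz are k·fs ± 12 Hz for integer k ≥ 0.
k=0: 12 Hz.
k=1: 36 Hz, 60 Hz.
k=2: 84 Hz, 108 Hz.
k=3: 132 Hz, 156 Hz.
Within [56 Hz, 88 Hz]: 60 Hz, 84 Hz.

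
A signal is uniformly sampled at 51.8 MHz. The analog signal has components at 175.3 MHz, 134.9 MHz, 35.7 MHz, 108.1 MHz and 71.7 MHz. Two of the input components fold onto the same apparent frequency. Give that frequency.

19.9 MHz

fs/2 = 25.9 MHz.
175.3 MHz mod fs = 19.9 MHz.
19.9 MHz ≤ fs/2 = 25.9 MHz, appears at 19.9 MHz.
134.9 MHz mod fs = 31.3 MHz.
31.3 MHz > fs/2 = 25.9 MHz, folds to fs − 31.3 MHz = 20.5 MHz.
35.7 MHz > fs/2 = 25.9 MHz, folds to fs − 35.7 MHz = 16.1 MHz.
108.1 MHz mod fs = 4.5 MHz.
4.5 MHz ≤ fs/2 = 25.9 MHz, appears at 4.5 MHz.
71.7 MHz mod fs = 19.9 MHz.
19.9 MHz ≤ fs/2 = 25.9 MHz, appears at 19.9 MHz.
71.7 MHz and 175.3 MHz both map to 19.9 MHz.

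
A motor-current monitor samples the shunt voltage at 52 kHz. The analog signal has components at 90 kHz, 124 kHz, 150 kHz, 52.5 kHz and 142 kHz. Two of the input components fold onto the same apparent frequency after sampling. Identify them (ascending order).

90 kHz, 142 kHz

fs/2 = 26 kHz.
90 kHz mod fs = 38 kHz.
38 kHz > fs/2 = 26 kHz, folds to fs − 38 kHz = 14 kHz.
124 kHz mod fs = 20 kHz.
20 kHz ≤ fs/2 = 26 kHz, appears at 20 kHz.
150 kHz mod fs = 46 kHz.
46 kHz > fs/2 = 26 kHz, folds to fs − 46 kHz = 6 kHz.
52.5 kHz mod fs = 0.5 kHz.
0.5 kHz ≤ fs/2 = 26 kHz, appears at 0.5 kHz.
142 kHz mod fs = 38 kHz.
38 kHz > fs/2 = 26 kHz, folds to fs − 38 kHz = 14 kHz.
90 kHz and 142 kHz both map to 14 kHz.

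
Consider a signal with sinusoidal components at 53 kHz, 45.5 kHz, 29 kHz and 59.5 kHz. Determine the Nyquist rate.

119 kHz

Highest-frequency component: 59.5 kHz.
Nyquist rate = 2 × 59.5 kHz = 119 kHz.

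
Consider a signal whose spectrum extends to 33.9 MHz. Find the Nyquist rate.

67.8 MHz

Nyquist rate = 2 × 33.9 MHz = 67.8 MHz.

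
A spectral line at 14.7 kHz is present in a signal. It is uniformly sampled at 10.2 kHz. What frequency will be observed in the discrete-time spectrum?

4.5 kHz

14.7 kHz mod fs = 4.5 kHz.
4.5 kHz ≤ fs/2 = 5.1 kHz, appears at 4.5 kHz.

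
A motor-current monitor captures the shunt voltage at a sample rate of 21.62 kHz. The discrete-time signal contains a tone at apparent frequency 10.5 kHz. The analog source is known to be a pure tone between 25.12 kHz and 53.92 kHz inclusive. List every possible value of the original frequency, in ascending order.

32.12 kHz, 32.74 kHz, 53.74 kHz

Frequencies that alias to 10.5 kHz are k·fs ± 10.5 kHz for integer k ≥ 0.
k=0: 10.5 kHz.
k=1: 11.12 kHz, 32.12 kHz.
k=2: 32.74 kHz, 53.74 kHz.
k=3: 54.36 kHz, 75.36 kHz.
Within [25.12 kHz, 53.92 kHz]: 32.12 kHz, 32.74 kHz, 53.74 kHz.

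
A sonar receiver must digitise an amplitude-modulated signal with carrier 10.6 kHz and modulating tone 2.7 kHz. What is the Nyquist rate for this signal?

AM sidebands sit at fc ± fm = 7.9 kHz and 13.3 kHz.
Highest-frequency component: 13.3 kHz.
Nyquist rate = 2 × 13.3 kHz = 26.6 kHz.

26.6 kHz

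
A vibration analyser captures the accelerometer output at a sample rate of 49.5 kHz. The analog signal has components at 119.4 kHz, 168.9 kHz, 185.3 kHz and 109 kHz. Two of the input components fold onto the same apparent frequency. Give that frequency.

20.4 kHz

fs/2 = 24.75 kHz.
119.4 kHz mod fs = 20.4 kHz.
20.4 kHz ≤ fs/2 = 24.75 kHz, appears at 20.4 kHz.
168.9 kHz mod fs = 20.4 kHz.
20.4 kHz ≤ fs/2 = 24.75 kHz, appears at 20.4 kHz.
185.3 kHz mod fs = 36.8 kHz.
36.8 kHz > fs/2 = 24.75 kHz, folds to fs − 36.8 kHz = 12.7 kHz.
109 kHz mod fs = 10 kHz.
10 kHz ≤ fs/2 = 24.75 kHz, appears at 10 kHz.
119.4 kHz and 168.9 kHz both map to 20.4 kHz.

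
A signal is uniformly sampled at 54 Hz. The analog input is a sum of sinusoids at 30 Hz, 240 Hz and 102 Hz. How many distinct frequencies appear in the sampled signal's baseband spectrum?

2

fs/2 = 27 Hz.
30 Hz > fs/2 = 27 Hz, folds to fs − 30 Hz = 24 Hz.
240 Hz mod fs = 24 Hz.
24 Hz ≤ fs/2 = 27 Hz, appears at 24 Hz.
102 Hz mod fs = 48 Hz.
48 Hz > fs/2 = 27 Hz, folds to fs − 48 Hz = 6 Hz.
Distinct values: {6 Hz, 24 Hz} → 2.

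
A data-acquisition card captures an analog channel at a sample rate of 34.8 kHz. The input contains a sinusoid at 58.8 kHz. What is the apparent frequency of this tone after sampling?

10.8 kHz

58.8 kHz mod fs = 24 kHz.
24 kHz > fs/2 = 17.4 kHz, folds to fs − 24 kHz = 10.8 kHz.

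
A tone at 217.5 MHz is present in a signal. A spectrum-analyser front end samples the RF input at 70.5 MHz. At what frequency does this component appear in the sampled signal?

217.5 MHz mod fs = 6 MHz.
6 MHz ≤ fs/2 = 35.25 MHz, appears at 6 MHz.

6 MHz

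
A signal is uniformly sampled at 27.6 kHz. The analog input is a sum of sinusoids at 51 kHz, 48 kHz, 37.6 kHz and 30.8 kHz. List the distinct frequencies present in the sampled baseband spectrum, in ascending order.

fs/2 = 13.8 kHz.
51 kHz mod fs = 23.4 kHz.
23.4 kHz > fs/2 = 13.8 kHz, folds to fs − 23.4 kHz = 4.2 kHz.
48 kHz mod fs = 20.4 kHz.
20.4 kHz > fs/2 = 13.8 kHz, folds to fs − 20.4 kHz = 7.2 kHz.
37.6 kHz mod fs = 10 kHz.
10 kHz ≤ fs/2 = 13.8 kHz, appears at 10 kHz.
30.8 kHz mod fs = 3.2 kHz.
3.2 kHz ≤ fs/2 = 13.8 kHz, appears at 3.2 kHz.
Distinct values: {3.2 kHz, 4.2 kHz, 7.2 kHz, 10 kHz}.

3.2 kHz, 4.2 kHz, 7.2 kHz, 10 kHz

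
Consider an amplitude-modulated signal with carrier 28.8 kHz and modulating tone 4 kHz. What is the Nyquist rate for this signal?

65.6 kHz

AM sidebands sit at fc ± fm = 24.8 kHz and 32.8 kHz.
Highest-frequency component: 32.8 kHz.
Nyquist rate = 2 × 32.8 kHz = 65.6 kHz.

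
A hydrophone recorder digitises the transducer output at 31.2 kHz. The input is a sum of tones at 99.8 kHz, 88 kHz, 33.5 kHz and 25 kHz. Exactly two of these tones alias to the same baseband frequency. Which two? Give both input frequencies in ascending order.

fs/2 = 15.6 kHz.
99.8 kHz mod fs = 6.2 kHz.
6.2 kHz ≤ fs/2 = 15.6 kHz, appears at 6.2 kHz.
88 kHz mod fs = 25.6 kHz.
25.6 kHz > fs/2 = 15.6 kHz, folds to fs − 25.6 kHz = 5.6 kHz.
33.5 kHz mod fs = 2.3 kHz.
2.3 kHz ≤ fs/2 = 15.6 kHz, appears at 2.3 kHz.
25 kHz > fs/2 = 15.6 kHz, folds to fs − 25 kHz = 6.2 kHz.
25 kHz and 99.8 kHz both map to 6.2 kHz.

25 kHz, 99.8 kHz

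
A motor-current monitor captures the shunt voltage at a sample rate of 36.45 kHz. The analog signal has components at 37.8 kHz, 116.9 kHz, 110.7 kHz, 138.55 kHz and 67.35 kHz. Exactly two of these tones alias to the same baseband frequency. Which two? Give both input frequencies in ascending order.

fs/2 = 18.225 kHz.
37.8 kHz mod fs = 1.35 kHz.
1.35 kHz ≤ fs/2 = 18.225 kHz, appears at 1.35 kHz.
116.9 kHz mod fs = 7.55 kHz.
7.55 kHz ≤ fs/2 = 18.225 kHz, appears at 7.55 kHz.
110.7 kHz mod fs = 1.35 kHz.
1.35 kHz ≤ fs/2 = 18.225 kHz, appears at 1.35 kHz.
138.55 kHz mod fs = 29.2 kHz.
29.2 kHz > fs/2 = 18.225 kHz, folds to fs − 29.2 kHz = 7.25 kHz.
67.35 kHz mod fs = 30.9 kHz.
30.9 kHz > fs/2 = 18.225 kHz, folds to fs − 30.9 kHz = 5.55 kHz.
37.8 kHz and 110.7 kHz both map to 1.35 kHz.

37.8 kHz, 110.7 kHz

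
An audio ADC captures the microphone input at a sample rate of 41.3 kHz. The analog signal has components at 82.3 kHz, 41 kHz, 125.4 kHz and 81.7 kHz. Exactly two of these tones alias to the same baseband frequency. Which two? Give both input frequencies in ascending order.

fs/2 = 20.65 kHz.
82.3 kHz mod fs = 41 kHz.
41 kHz > fs/2 = 20.65 kHz, folds to fs − 41 kHz = 0.3 kHz.
41 kHz > fs/2 = 20.65 kHz, folds to fs − 41 kHz = 0.3 kHz.
125.4 kHz mod fs = 1.5 kHz.
1.5 kHz ≤ fs/2 = 20.65 kHz, appears at 1.5 kHz.
81.7 kHz mod fs = 40.4 kHz.
40.4 kHz > fs/2 = 20.65 kHz, folds to fs − 40.4 kHz = 0.9 kHz.
41 kHz and 82.3 kHz both map to 0.3 kHz.

41 kHz, 82.3 kHz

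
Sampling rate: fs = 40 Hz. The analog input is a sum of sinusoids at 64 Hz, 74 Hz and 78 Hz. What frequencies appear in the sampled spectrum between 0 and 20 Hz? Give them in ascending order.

2 Hz, 6 Hz, 16 Hz

fs/2 = 20 Hz.
64 Hz mod fs = 24 Hz.
24 Hz > fs/2 = 20 Hz, folds to fs − 24 Hz = 16 Hz.
74 Hz mod fs = 34 Hz.
34 Hz > fs/2 = 20 Hz, folds to fs − 34 Hz = 6 Hz.
78 Hz mod fs = 38 Hz.
38 Hz > fs/2 = 20 Hz, folds to fs − 38 Hz = 2 Hz.
Distinct values: {2 Hz, 6 Hz, 16 Hz}.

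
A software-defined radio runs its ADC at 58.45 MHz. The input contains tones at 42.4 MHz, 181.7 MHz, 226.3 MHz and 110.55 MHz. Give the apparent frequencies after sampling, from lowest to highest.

6.35 MHz, 7.5 MHz, 16.05 MHz

fs/2 = 29.225 MHz.
42.4 MHz > fs/2 = 29.225 MHz, folds to fs − 42.4 MHz = 16.05 MHz.
181.7 MHz mod fs = 6.35 MHz.
6.35 MHz ≤ fs/2 = 29.225 MHz, appears at 6.35 MHz.
226.3 MHz mod fs = 50.95 MHz.
50.95 MHz > fs/2 = 29.225 MHz, folds to fs − 50.95 MHz = 7.5 MHz.
110.55 MHz mod fs = 52.1 MHz.
52.1 MHz > fs/2 = 29.225 MHz, folds to fs − 52.1 MHz = 6.35 MHz.
Distinct values: {6.35 MHz, 7.5 MHz, 16.05 MHz}.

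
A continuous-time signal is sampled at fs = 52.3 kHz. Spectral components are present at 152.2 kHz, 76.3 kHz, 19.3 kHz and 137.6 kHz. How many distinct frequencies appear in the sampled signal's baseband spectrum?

fs/2 = 26.15 kHz.
152.2 kHz mod fs = 47.6 kHz.
47.6 kHz > fs/2 = 26.15 kHz, folds to fs − 47.6 kHz = 4.7 kHz.
76.3 kHz mod fs = 24 kHz.
24 kHz ≤ fs/2 = 26.15 kHz, appears at 24 kHz.
19.3 kHz ≤ fs/2 = 26.15 kHz, passes unchanged.
137.6 kHz mod fs = 33 kHz.
33 kHz > fs/2 = 26.15 kHz, folds to fs − 33 kHz = 19.3 kHz.
Distinct values: {4.7 kHz, 19.3 kHz, 24 kHz} → 3.

3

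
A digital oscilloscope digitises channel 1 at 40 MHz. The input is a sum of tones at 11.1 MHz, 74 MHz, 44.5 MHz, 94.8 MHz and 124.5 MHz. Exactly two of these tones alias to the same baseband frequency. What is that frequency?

fs/2 = 20 MHz.
11.1 MHz ≤ fs/2 = 20 MHz, passes unchanged.
74 MHz mod fs = 34 MHz.
34 MHz > fs/2 = 20 MHz, folds to fs − 34 MHz = 6 MHz.
44.5 MHz mod fs = 4.5 MHz.
4.5 MHz ≤ fs/2 = 20 MHz, appears at 4.5 MHz.
94.8 MHz mod fs = 14.8 MHz.
14.8 MHz ≤ fs/2 = 20 MHz, appears at 14.8 MHz.
124.5 MHz mod fs = 4.5 MHz.
4.5 MHz ≤ fs/2 = 20 MHz, appears at 4.5 MHz.
44.5 MHz and 124.5 MHz both map to 4.5 MHz.

4.5 MHz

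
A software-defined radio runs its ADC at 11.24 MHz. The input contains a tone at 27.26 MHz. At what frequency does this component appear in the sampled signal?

4.78 MHz

27.26 MHz mod fs = 4.78 MHz.
4.78 MHz ≤ fs/2 = 5.62 MHz, appears at 4.78 MHz.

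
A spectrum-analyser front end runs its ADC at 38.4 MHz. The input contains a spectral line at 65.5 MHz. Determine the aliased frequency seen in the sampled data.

65.5 MHz mod fs = 27.1 MHz.
27.1 MHz > fs/2 = 19.2 MHz, folds to fs − 27.1 MHz = 11.3 MHz.

11.3 MHz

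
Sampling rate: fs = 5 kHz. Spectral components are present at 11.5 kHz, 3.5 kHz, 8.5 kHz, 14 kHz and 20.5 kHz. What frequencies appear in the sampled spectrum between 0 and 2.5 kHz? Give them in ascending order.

0.5 kHz, 1 kHz, 1.5 kHz

fs/2 = 2.5 kHz.
11.5 kHz mod fs = 1.5 kHz.
1.5 kHz ≤ fs/2 = 2.5 kHz, appears at 1.5 kHz.
3.5 kHz > fs/2 = 2.5 kHz, folds to fs − 3.5 kHz = 1.5 kHz.
8.5 kHz mod fs = 3.5 kHz.
3.5 kHz > fs/2 = 2.5 kHz, folds to fs − 3.5 kHz = 1.5 kHz.
14 kHz mod fs = 4 kHz.
4 kHz > fs/2 = 2.5 kHz, folds to fs − 4 kHz = 1 kHz.
20.5 kHz mod fs = 0.5 kHz.
0.5 kHz ≤ fs/2 = 2.5 kHz, appears at 0.5 kHz.
Distinct values: {0.5 kHz, 1 kHz, 1.5 kHz}.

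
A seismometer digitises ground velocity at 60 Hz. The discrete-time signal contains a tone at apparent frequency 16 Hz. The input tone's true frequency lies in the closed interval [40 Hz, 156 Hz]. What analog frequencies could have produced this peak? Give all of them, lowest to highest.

Frequencies that alias to 16 Hz are k·fs ± 16 Hz for integer k ≥ 0.
k=0: 16 Hz.
k=1: 44 Hz, 76 Hz.
k=2: 104 Hz, 136 Hz.
k=3: 164 Hz, 196 Hz.
Within [40 Hz, 156 Hz]: 44 Hz, 76 Hz, 104 Hz, 136 Hz.

44 Hz, 76 Hz, 104 Hz, 136 Hz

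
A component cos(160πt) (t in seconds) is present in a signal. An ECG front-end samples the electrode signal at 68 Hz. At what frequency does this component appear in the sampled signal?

12 Hz

ω = 160π rad/s → f = ω/(2π) = 80 Hz.
80 Hz mod fs = 12 Hz.
12 Hz ≤ fs/2 = 34 Hz, appears at 12 Hz.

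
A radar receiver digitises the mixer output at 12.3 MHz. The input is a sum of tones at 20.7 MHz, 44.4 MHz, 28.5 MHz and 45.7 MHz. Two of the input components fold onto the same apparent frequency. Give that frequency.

3.9 MHz

fs/2 = 6.15 MHz.
20.7 MHz mod fs = 8.4 MHz.
8.4 MHz > fs/2 = 6.15 MHz, folds to fs − 8.4 MHz = 3.9 MHz.
44.4 MHz mod fs = 7.5 MHz.
7.5 MHz > fs/2 = 6.15 MHz, folds to fs − 7.5 MHz = 4.8 MHz.
28.5 MHz mod fs = 3.9 MHz.
3.9 MHz ≤ fs/2 = 6.15 MHz, appears at 3.9 MHz.
45.7 MHz mod fs = 8.8 MHz.
8.8 MHz > fs/2 = 6.15 MHz, folds to fs − 8.8 MHz = 3.5 MHz.
20.7 MHz and 28.5 MHz both map to 3.9 MHz.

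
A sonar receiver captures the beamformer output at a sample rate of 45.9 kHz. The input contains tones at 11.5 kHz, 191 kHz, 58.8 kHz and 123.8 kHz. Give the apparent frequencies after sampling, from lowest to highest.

fs/2 = 22.95 kHz.
11.5 kHz ≤ fs/2 = 22.95 kHz, passes unchanged.
191 kHz mod fs = 7.4 kHz.
7.4 kHz ≤ fs/2 = 22.95 kHz, appears at 7.4 kHz.
58.8 kHz mod fs = 12.9 kHz.
12.9 kHz ≤ fs/2 = 22.95 kHz, appears at 12.9 kHz.
123.8 kHz mod fs = 32 kHz.
32 kHz > fs/2 = 22.95 kHz, folds to fs − 32 kHz = 13.9 kHz.
Distinct values: {7.4 kHz, 11.5 kHz, 12.9 kHz, 13.9 kHz}.

7.4 kHz, 11.5 kHz, 12.9 kHz, 13.9 kHz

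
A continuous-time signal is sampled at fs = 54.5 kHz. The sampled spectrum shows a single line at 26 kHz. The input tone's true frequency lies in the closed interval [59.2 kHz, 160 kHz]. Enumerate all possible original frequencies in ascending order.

80.5 kHz, 83 kHz, 135 kHz, 137.5 kHz

Frequencies that alias to 26 kHz are k·fs ± 26 kHz for integer k ≥ 0.
k=0: 26 kHz.
k=1: 28.5 kHz, 80.5 kHz.
k=2: 83 kHz, 135 kHz.
k=3: 137.5 kHz, 189.5 kHz.
k=4: 192 kHz, 244 kHz.
Within [59.2 kHz, 160 kHz]: 80.5 kHz, 83 kHz, 135 kHz, 137.5 kHz.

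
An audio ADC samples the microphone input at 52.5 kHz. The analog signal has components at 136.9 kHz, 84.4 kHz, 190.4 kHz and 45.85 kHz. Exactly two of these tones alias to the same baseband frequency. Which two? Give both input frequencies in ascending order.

fs/2 = 26.25 kHz.
136.9 kHz mod fs = 31.9 kHz.
31.9 kHz > fs/2 = 26.25 kHz, folds to fs − 31.9 kHz = 20.6 kHz.
84.4 kHz mod fs = 31.9 kHz.
31.9 kHz > fs/2 = 26.25 kHz, folds to fs − 31.9 kHz = 20.6 kHz.
190.4 kHz mod fs = 32.9 kHz.
32.9 kHz > fs/2 = 26.25 kHz, folds to fs − 32.9 kHz = 19.6 kHz.
45.85 kHz > fs/2 = 26.25 kHz, folds to fs − 45.85 kHz = 6.65 kHz.
84.4 kHz and 136.9 kHz both map to 20.6 kHz.

84.4 kHz, 136.9 kHz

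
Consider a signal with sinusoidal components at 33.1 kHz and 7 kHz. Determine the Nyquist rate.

66.2 kHz

Highest-frequency component: 33.1 kHz.
Nyquist rate = 2 × 33.1 kHz = 66.2 kHz.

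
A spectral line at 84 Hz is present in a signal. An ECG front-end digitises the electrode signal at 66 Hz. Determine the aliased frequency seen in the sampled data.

18 Hz

84 Hz mod fs = 18 Hz.
18 Hz ≤ fs/2 = 33 Hz, appears at 18 Hz.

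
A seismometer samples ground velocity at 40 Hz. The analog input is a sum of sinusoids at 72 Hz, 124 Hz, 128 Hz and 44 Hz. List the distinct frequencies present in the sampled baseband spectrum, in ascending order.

4 Hz, 8 Hz

fs/2 = 20 Hz.
72 Hz mod fs = 32 Hz.
32 Hz > fs/2 = 20 Hz, folds to fs − 32 Hz = 8 Hz.
124 Hz mod fs = 4 Hz.
4 Hz ≤ fs/2 = 20 Hz, appears at 4 Hz.
128 Hz mod fs = 8 Hz.
8 Hz ≤ fs/2 = 20 Hz, appears at 8 Hz.
44 Hz mod fs = 4 Hz.
4 Hz ≤ fs/2 = 20 Hz, appears at 4 Hz.
Distinct values: {4 Hz, 8 Hz}.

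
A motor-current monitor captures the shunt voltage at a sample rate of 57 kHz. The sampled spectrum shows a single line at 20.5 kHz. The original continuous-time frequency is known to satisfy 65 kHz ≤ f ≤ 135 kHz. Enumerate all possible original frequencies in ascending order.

Frequencies that alias to 20.5 kHz are k·fs ± 20.5 kHz for integer k ≥ 0.
k=0: 20.5 kHz.
k=1: 36.5 kHz, 77.5 kHz.
k=2: 93.5 kHz, 134.5 kHz.
k=3: 150.5 kHz, 191.5 kHz.
Within [65 kHz, 135 kHz]: 77.5 kHz, 93.5 kHz, 134.5 kHz.

77.5 kHz, 93.5 kHz, 134.5 kHz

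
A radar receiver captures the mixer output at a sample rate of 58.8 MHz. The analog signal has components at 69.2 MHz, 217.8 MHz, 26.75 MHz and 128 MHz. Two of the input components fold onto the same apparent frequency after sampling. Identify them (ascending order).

69.2 MHz, 128 MHz

fs/2 = 29.4 MHz.
69.2 MHz mod fs = 10.4 MHz.
10.4 MHz ≤ fs/2 = 29.4 MHz, appears at 10.4 MHz.
217.8 MHz mod fs = 41.4 MHz.
41.4 MHz > fs/2 = 29.4 MHz, folds to fs − 41.4 MHz = 17.4 MHz.
26.75 MHz ≤ fs/2 = 29.4 MHz, passes unchanged.
128 MHz mod fs = 10.4 MHz.
10.4 MHz ≤ fs/2 = 29.4 MHz, appears at 10.4 MHz.
69.2 MHz and 128 MHz both map to 10.4 MHz.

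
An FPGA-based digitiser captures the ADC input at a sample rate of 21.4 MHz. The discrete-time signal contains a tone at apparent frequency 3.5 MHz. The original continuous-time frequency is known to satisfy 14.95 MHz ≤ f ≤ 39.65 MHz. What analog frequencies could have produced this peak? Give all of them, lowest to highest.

Frequencies that alias to 3.5 MHz are k·fs ± 3.5 MHz for integer k ≥ 0.
k=0: 3.5 MHz.
k=1: 17.9 MHz, 24.9 MHz.
k=2: 39.3 MHz, 46.3 MHz.
k=3: 60.7 MHz, 67.7 MHz.
Within [14.95 MHz, 39.65 MHz]: 17.9 MHz, 24.9 MHz, 39.3 MHz.

17.9 MHz, 24.9 MHz, 39.3 MHz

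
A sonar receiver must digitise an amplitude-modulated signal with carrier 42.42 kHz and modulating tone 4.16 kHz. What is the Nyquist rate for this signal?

93.16 kHz

AM sidebands sit at fc ± fm = 38.26 kHz and 46.58 kHz.
Highest-frequency component: 46.58 kHz.
Nyquist rate = 2 × 46.58 kHz = 93.16 kHz.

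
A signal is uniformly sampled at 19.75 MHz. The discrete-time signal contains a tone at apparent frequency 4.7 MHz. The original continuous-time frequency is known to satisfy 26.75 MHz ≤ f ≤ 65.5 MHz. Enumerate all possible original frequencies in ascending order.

34.8 MHz, 44.2 MHz, 54.55 MHz, 63.95 MHz

Frequencies that alias to 4.7 MHz are k·fs ± 4.7 MHz for integer k ≥ 0.
k=0: 4.7 MHz.
k=1: 15.05 MHz, 24.45 MHz.
k=2: 34.8 MHz, 44.2 MHz.
k=3: 54.55 MHz, 63.95 MHz.
k=4: 74.3 MHz, 83.7 MHz.
Within [26.75 MHz, 65.5 MHz]: 34.8 MHz, 44.2 MHz, 54.55 MHz, 63.95 MHz.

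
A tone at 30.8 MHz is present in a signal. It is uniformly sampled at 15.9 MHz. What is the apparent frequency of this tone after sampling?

1 MHz

30.8 MHz mod fs = 14.9 MHz.
14.9 MHz > fs/2 = 7.95 MHz, folds to fs − 14.9 MHz = 1 MHz.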